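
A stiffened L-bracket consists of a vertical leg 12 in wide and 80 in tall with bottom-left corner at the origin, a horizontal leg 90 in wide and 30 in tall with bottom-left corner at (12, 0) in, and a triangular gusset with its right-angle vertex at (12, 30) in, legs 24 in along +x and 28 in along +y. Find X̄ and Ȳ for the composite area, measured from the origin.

vertical leg: A = 12 × 80 = 960.00, centroid at (6.00, 40.00).
horizontal leg: A = 90 × 30 = 2700.00, centroid at (57.00, 15.00).
gusset: A = ½·24·28 = 336.00, centroid at (20.00, 39.33).
ΣA = 3996.00 in²
ΣAX̄ = (960.00)(6.00) + (2700.00)(57.00) + (336.00)(20.00) = 166380.00 in³
ΣAȲ = (960.00)(40.00) + (2700.00)(15.00) + (336.00)(39.33) = 92116.00 in³
X̄ = 166380.00 / 3996.00 = 41.64 in
Ȳ = 92116.00 / 3996.00 = 23.05 in

X̄ = 41.64 in, Ȳ = 23.05 in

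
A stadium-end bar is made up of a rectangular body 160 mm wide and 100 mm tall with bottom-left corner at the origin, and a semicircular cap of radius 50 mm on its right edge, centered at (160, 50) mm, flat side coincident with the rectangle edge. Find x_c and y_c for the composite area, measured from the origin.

rectangular body: A = 160 × 100 = 16000.00, centroid at (80.00, 50.00).
semicircular end: A = ½π·50² = 3926.99, centroid at (181.22, 50.00).
ΣA = 19926.99 mm²
ΣAx_c = (16000.00)(80.00) + (3926.99)(181.22) = 1991651.86 mm³
ΣAy_c = (16000.00)(50.00) + (3926.99)(50.00) = 996349.54 mm³
x_c = 1991651.86 / 19926.99 = 99.95 mm
y_c = 996349.54 / 19926.99 = 50.00 mm

x_c = 99.95 mm, y_c = 50.00 mm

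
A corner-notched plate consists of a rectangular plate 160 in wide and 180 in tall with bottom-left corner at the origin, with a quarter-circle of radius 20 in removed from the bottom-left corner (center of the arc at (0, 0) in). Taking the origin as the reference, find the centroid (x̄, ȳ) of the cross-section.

x̄ = 80.79 in, ȳ = 90.90 in

plate: A = 160 × 180 = 28800.00, centroid at (80.00, 90.00).
removed quarter-circle: A = −¼π·20² = -314.16, centroid at (8.49, 8.49).
ΣA = 28485.84 in², ΣAx̄ = 2301333.33 in³, ΣAȳ = 2589333.33 in³.
x̄ = 2301333.33/28485.84 = 80.79 in; ȳ = 2589333.33/28485.84 = 90.90 in.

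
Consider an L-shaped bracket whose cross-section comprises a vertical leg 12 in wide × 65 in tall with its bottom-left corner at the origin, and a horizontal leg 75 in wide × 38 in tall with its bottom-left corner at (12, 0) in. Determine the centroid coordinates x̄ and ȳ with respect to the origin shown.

x̄ = 40.15 in, ȳ = 21.90 in

Part | A | x̄ᵢ | ȳᵢ | A·x̄ᵢ | A·ȳᵢ
vertical leg | 780.00 | 6.00 | 32.50 | 4680.00 | 25350.00
horizontal leg | 2850.00 | 49.50 | 19.00 | 141075.00 | 54150.00
Σ | 3630.00 |  |  | 145755.00 | 79500.00
x̄ = 145755.00 / 3630.00 = 40.15 in
ȳ = 79500.00 / 3630.00 = 21.90 in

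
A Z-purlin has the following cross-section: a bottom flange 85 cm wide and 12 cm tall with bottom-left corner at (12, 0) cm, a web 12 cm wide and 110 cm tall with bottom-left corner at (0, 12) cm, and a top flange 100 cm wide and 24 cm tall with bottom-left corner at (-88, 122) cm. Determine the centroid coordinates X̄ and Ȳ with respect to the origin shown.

X̄ = -5.84 cm, Ȳ = 87.80 cm

Part | A | x̄ᵢ | ȳᵢ | A·x̄ᵢ | A·ȳᵢ
bottom flange | 1020.00 | 54.50 | 6.00 | 55590.00 | 6120.00
web | 1320.00 | 6.00 | 67.00 | 7920.00 | 88440.00
top flange | 2400.00 | -38.00 | 134.00 | -91200.00 | 321600.00
Σ | 4740.00 |  |  | -27690.00 | 416160.00
X̄ = -27690.00 / 4740.00 = -5.84 cm
Ȳ = 416160.00 / 4740.00 = 87.80 cm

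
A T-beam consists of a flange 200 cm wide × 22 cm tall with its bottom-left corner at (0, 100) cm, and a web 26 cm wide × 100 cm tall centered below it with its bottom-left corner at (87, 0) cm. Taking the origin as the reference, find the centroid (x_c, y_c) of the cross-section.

web: A = 26 × 100 = 2600.00, centroid at (100.00, 50.00).
flange: A = 200 × 22 = 4400.00, centroid at (100.00, 111.00).
ΣA = 7000.00 cm², ΣAx_c = 700000.00 cm³, ΣAy_c = 618400.00 cm³.
x_c = 700000.00/7000.00 = 100.00 cm; y_c = 618400.00/7000.00 = 88.34 cm.

x_c = 100.00 cm, y_c = 88.34 cm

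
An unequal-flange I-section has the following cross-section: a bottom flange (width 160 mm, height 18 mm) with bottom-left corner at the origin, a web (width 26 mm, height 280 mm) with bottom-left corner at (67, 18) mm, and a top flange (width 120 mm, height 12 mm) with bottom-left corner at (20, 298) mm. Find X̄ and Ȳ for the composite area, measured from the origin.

bottom flange: A = 160 × 18 = 2880.00, centroid at (80.00, 9.00).
web: A = 26 × 280 = 7280.00, centroid at (80.00, 158.00).
top flange: A = 120 × 12 = 1440.00, centroid at (80.00, 304.00).
ΣA = 11600.00 mm²
ΣAX̄ = (2880.00)(80.00) + (7280.00)(80.00) + (1440.00)(80.00) = 928000.00 mm³
ΣAȲ = (2880.00)(9.00) + (7280.00)(158.00) + (1440.00)(304.00) = 1613920.00 mm³
X̄ = 928000.00 / 11600.00 = 80.00 mm
Ȳ = 1613920.00 / 11600.00 = 139.13 mm

X̄ = 80.00 mm, Ȳ = 139.13 mm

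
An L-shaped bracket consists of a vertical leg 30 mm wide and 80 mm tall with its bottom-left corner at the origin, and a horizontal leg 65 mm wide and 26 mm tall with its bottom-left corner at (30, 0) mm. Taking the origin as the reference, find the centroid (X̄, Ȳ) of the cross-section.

vertical leg: A = 30 × 80 = 2400.00, centroid at (15.00, 40.00).
horizontal leg: A = 65 × 26 = 1690.00, centroid at (62.50, 13.00).
ΣA = 4090.00 mm²
ΣAX̄ = (2400.00)(15.00) + (1690.00)(62.50) = 141625.00 mm³
ΣAȲ = (2400.00)(40.00) + (1690.00)(13.00) = 117970.00 mm³
X̄ = 141625.00 / 4090.00 = 34.63 mm
Ȳ = 117970.00 / 4090.00 = 28.84 mm

X̄ = 34.63 mm, Ȳ = 28.84 mm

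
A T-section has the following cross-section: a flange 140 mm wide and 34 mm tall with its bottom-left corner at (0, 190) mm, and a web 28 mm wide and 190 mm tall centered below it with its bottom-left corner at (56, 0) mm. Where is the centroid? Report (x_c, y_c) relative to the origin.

web: A = 28 × 190 = 5320.00, centroid at (70.00, 95.00).
flange: A = 140 × 34 = 4760.00, centroid at (70.00, 207.00).
ΣA = 10080.00 mm², ΣAx_c = 705600.00 mm³, ΣAy_c = 1490720.00 mm³.
x_c = 705600.00/10080.00 = 70.00 mm; y_c = 1490720.00/10080.00 = 147.89 mm.

x_c = 70.00 mm, y_c = 147.89 mm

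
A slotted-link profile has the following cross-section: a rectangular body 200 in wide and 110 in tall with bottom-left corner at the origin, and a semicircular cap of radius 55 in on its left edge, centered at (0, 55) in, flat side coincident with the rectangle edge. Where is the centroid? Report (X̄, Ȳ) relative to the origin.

X̄ = 78.09 in, Ȳ = 55.00 in

Part | A | x̄ᵢ | ȳᵢ | A·x̄ᵢ | A·ȳᵢ
rectangular body | 22000.00 | 100.00 | 55.00 | 2200000.00 | 1210000.00
semicircular end | 4751.66 | -23.34 | 55.00 | -110916.67 | 261341.24
Σ | 26751.66 |  |  | 2089083.33 | 1471341.24
X̄ = 2089083.33 / 26751.66 = 78.09 in
Ȳ = 1471341.24 / 26751.66 = 55.00 in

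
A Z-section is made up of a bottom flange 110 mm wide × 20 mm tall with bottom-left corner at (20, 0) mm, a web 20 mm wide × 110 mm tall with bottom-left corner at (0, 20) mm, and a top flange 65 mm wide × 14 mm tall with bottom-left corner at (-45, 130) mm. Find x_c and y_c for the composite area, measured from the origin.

x_c = 33.07 mm, y_c = 58.69 mm

Part | A | x̄ᵢ | ȳᵢ | A·x̄ᵢ | A·ȳᵢ
bottom flange | 2200.00 | 75.00 | 10.00 | 165000.00 | 22000.00
web | 2200.00 | 10.00 | 75.00 | 22000.00 | 165000.00
top flange | 910.00 | -12.50 | 137.00 | -11375.00 | 124670.00
Σ | 5310.00 |  |  | 175625.00 | 311670.00
x_c = 175625.00 / 5310.00 = 33.07 mm
y_c = 311670.00 / 5310.00 = 58.69 mm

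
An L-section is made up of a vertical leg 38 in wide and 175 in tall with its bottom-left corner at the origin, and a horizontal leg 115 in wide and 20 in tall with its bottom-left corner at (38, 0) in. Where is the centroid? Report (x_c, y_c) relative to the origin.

x_c = 38.66 in, y_c = 67.58 in

Part | A | x̄ᵢ | ȳᵢ | A·x̄ᵢ | A·ȳᵢ
vertical leg | 6650.00 | 19.00 | 87.50 | 126350.00 | 581875.00
horizontal leg | 2300.00 | 95.50 | 10.00 | 219650.00 | 23000.00
Σ | 8950.00 |  |  | 346000.00 | 604875.00
x_c = 346000.00 / 8950.00 = 38.66 in
y_c = 604875.00 / 8950.00 = 67.58 in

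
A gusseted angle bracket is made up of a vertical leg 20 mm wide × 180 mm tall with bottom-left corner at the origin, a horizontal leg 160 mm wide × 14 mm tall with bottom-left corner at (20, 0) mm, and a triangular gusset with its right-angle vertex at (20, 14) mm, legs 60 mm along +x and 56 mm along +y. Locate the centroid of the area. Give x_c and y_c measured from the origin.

x_c = 43.51 mm, y_c = 52.47 mm

vertical leg: A = 20 × 180 = 3600.00, centroid at (10.00, 90.00).
horizontal leg: A = 160 × 14 = 2240.00, centroid at (100.00, 7.00).
gusset: A = ½·60·56 = 1680.00, centroid at (40.00, 32.67).
ΣA = 7520.00 mm², ΣAx_c = 327200.00 mm³, ΣAy_c = 394560.00 mm³.
x_c = 327200.00/7520.00 = 43.51 mm; y_c = 394560.00/7520.00 = 52.47 mm.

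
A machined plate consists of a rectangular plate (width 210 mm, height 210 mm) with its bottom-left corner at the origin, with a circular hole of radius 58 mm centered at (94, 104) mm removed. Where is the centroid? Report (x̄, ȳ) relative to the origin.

Part | A | x̄ᵢ | ȳᵢ | A·x̄ᵢ | A·ȳᵢ
plate | 44100.00 | 105.00 | 105.00 | 4630500.00 | 4630500.00
hole | -10568.32 | 94.00 | 104.00 | -993421.86 | -1099105.04
Σ | 33531.68 |  |  | 3637078.14 | 3531394.96
x̄ = 3637078.14 / 33531.68 = 108.47 mm
ȳ = 3531394.96 / 33531.68 = 105.32 mm

x̄ = 108.47 mm, ȳ = 105.32 mm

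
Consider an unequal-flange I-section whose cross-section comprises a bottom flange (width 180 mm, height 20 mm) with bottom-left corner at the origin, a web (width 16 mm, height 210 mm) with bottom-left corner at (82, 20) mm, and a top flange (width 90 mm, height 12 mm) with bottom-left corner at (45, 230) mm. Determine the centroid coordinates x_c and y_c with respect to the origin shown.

bottom flange: A = 180 × 20 = 3600.00, centroid at (90.00, 10.00).
web: A = 16 × 210 = 3360.00, centroid at (90.00, 125.00).
top flange: A = 90 × 12 = 1080.00, centroid at (90.00, 236.00).
ΣA = 8040.00 mm²
ΣAx_c = (3600.00)(90.00) + (3360.00)(90.00) + (1080.00)(90.00) = 723600.00 mm³
ΣAy_c = (3600.00)(10.00) + (3360.00)(125.00) + (1080.00)(236.00) = 710880.00 mm³
x_c = 723600.00 / 8040.00 = 90.00 mm
y_c = 710880.00 / 8040.00 = 88.42 mm

x_c = 90.00 mm, y_c = 88.42 mm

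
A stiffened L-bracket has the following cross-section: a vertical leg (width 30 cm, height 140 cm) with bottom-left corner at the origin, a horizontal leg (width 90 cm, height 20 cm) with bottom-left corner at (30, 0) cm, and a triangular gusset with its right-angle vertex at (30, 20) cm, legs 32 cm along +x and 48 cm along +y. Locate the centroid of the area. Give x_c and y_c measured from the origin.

Part | A | x̄ᵢ | ȳᵢ | A·x̄ᵢ | A·ȳᵢ
vertical leg | 4200.00 | 15.00 | 70.00 | 63000.00 | 294000.00
horizontal leg | 1800.00 | 75.00 | 10.00 | 135000.00 | 18000.00
gusset | 768.00 | 40.67 | 36.00 | 31232.00 | 27648.00
Σ | 6768.00 |  |  | 229232.00 | 339648.00
x_c = 229232.00 / 6768.00 = 33.87 cm
y_c = 339648.00 / 6768.00 = 50.18 cm

x_c = 33.87 cm, y_c = 50.18 cm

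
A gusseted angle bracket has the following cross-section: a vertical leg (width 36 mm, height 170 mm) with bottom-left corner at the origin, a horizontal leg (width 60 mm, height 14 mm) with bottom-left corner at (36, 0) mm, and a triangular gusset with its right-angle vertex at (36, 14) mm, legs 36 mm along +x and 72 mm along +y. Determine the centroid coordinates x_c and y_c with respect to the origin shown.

x_c = 27.59 mm, y_c = 69.69 mm

vertical leg: A = 36 × 170 = 6120.00, centroid at (18.00, 85.00).
horizontal leg: A = 60 × 14 = 840.00, centroid at (66.00, 7.00).
gusset: A = ½·36·72 = 1296.00, centroid at (48.00, 38.00).
ΣA = 8256.00 mm², ΣAx_c = 227808.00 mm³, ΣAy_c = 575328.00 mm³.
x_c = 227808.00/8256.00 = 27.59 mm; y_c = 575328.00/8256.00 = 69.69 mm.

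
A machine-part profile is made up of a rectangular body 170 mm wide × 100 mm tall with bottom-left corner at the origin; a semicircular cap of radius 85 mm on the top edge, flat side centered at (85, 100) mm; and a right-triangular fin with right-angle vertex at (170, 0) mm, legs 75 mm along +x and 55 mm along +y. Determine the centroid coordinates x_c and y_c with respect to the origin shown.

x_c = 92.46 mm, y_c = 79.97 mm

rectangular body: A = 170 × 100 = 17000.00, centroid at (85.00, 50.00).
semicircular top: A = ½π·85² = 11349.00, centroid at (85.00, 136.08).
triangular fin: A = ½·75·55 = 2062.50, centroid at (195.00, 18.33).
ΣA = 30411.50 mm²
ΣAx_c = (17000.00)(85.00) + (11349.00)(85.00) + (2062.50)(195.00) = 2811852.79 mm³
ΣAy_c = (17000.00)(50.00) + (11349.00)(136.08) + (2062.50)(18.33) = 2432129.51 mm³
x_c = 2811852.79 / 30411.50 = 92.46 mm
y_c = 2432129.51 / 30411.50 = 79.97 mm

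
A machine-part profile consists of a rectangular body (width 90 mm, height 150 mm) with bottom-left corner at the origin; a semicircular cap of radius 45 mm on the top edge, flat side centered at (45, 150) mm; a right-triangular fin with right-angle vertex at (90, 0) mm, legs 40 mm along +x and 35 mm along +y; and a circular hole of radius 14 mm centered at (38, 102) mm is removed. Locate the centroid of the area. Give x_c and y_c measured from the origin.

Part | A | x̄ᵢ | ȳᵢ | A·x̄ᵢ | A·ȳᵢ
rectangular body | 13500.00 | 45.00 | 75.00 | 607500.00 | 1012500.00
semicircular top | 3180.86 | 45.00 | 169.10 | 143138.82 | 537879.38
triangular fin | 700.00 | 103.33 | 11.67 | 72333.33 | 8166.67
hole | -615.75 | 38.00 | 102.00 | -23398.58 | -62806.72
Σ | 16765.11 |  |  | 799573.57 | 1495739.33
x_c = 799573.57 / 16765.11 = 47.69 mm
y_c = 1495739.33 / 16765.11 = 89.22 mm

x_c = 47.69 mm, y_c = 89.22 mm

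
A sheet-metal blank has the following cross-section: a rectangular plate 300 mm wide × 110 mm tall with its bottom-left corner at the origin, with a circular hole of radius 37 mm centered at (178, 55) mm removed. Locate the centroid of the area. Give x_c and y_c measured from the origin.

plate: A = 300 × 110 = 33000.00, centroid at (150.00, 55.00).
hole: A = −π·37² = -4300.84, centroid at (178.00, 55.00).
ΣA = 28699.16 mm², ΣAx_c = 4184450.42 mm³, ΣAy_c = 1578453.78 mm³.
x_c = 4184450.42/28699.16 = 145.80 mm; y_c = 1578453.78/28699.16 = 55.00 mm.

x_c = 145.80 mm, y_c = 55.00 mm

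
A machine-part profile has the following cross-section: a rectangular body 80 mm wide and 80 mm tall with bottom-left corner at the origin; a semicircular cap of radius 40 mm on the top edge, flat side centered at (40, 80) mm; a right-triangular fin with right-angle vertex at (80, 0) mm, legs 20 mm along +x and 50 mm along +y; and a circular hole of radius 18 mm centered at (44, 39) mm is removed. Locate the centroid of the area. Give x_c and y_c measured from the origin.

x_c = 42.29 mm, y_c = 55.79 mm

rectangular body: A = 80 × 80 = 6400.00, centroid at (40.00, 40.00).
semicircular top: A = ½π·40² = 2513.27, centroid at (40.00, 96.98).
triangular fin: A = ½·20·50 = 500.00, centroid at (86.67, 16.67).
hole: A = −π·18² = -1017.88, centroid at (44.00, 39.00).
ΣA = 8395.40 mm²
ΣAx_c = (6400.00)(40.00) + (2513.27)(40.00) + (500.00)(86.67) + (-1017.88)(44.00) = 355077.75 mm³
ΣAy_c = (6400.00)(40.00) + (2513.27)(96.98) + (500.00)(16.67) + (-1017.88)(39.00) = 468364.77 mm³
x_c = 355077.75 / 8395.40 = 42.29 mm
y_c = 468364.77 / 8395.40 = 55.79 mm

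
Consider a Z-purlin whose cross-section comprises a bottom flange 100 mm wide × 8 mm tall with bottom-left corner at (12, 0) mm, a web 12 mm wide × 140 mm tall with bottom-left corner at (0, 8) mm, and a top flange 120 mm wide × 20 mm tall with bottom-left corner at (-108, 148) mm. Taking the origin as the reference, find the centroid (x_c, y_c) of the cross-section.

Part | A | x̄ᵢ | ȳᵢ | A·x̄ᵢ | A·ȳᵢ
bottom flange | 800.00 | 62.00 | 4.00 | 49600.00 | 3200.00
web | 1680.00 | 6.00 | 78.00 | 10080.00 | 131040.00
top flange | 2400.00 | -48.00 | 158.00 | -115200.00 | 379200.00
Σ | 4880.00 |  |  | -55520.00 | 513440.00
x_c = -55520.00 / 4880.00 = -11.38 mm
y_c = 513440.00 / 4880.00 = 105.21 mm

x_c = -11.38 mm, y_c = 105.21 mm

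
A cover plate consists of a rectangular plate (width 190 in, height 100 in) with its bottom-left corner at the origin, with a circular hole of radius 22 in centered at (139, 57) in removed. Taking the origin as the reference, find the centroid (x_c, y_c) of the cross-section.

plate: A = 190 × 100 = 19000.00, centroid at (95.00, 50.00).
hole: A = −π·22² = -1520.53, centroid at (139.00, 57.00).
ΣA = 17479.47 in²
ΣAx_c = (19000.00)(95.00) + (-1520.53)(139.00) = 1593646.21 in³
ΣAy_c = (19000.00)(50.00) + (-1520.53)(57.00) = 863329.74 in³
x_c = 1593646.21 / 17479.47 = 91.17 in
y_c = 863329.74 / 17479.47 = 49.39 in

x_c = 91.17 in, y_c = 49.39 in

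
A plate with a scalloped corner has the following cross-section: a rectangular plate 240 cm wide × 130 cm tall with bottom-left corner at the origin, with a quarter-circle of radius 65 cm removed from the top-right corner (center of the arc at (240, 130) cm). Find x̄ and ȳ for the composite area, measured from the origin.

x̄ = 109.00 cm, ȳ = 60.55 cm

Part | A | x̄ᵢ | ȳᵢ | A·x̄ᵢ | A·ȳᵢ
plate | 31200.00 | 120.00 | 65.00 | 3744000.00 | 2028000.00
removed quarter-circle | -3318.31 | 212.41 | 102.41 | -704852.07 | -339838.27
Σ | 27881.69 |  |  | 3039147.93 | 1688161.73
x̄ = 3039147.93 / 27881.69 = 109.00 cm
ȳ = 1688161.73 / 27881.69 = 60.55 cm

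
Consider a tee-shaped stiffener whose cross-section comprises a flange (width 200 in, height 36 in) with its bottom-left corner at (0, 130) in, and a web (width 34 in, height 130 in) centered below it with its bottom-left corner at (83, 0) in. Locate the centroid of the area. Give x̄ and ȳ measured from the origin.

x̄ = 100.00 in, ȳ = 116.43 in

web: A = 34 × 130 = 4420.00, centroid at (100.00, 65.00).
flange: A = 200 × 36 = 7200.00, centroid at (100.00, 148.00).
ΣA = 11620.00 in²
ΣAx̄ = (4420.00)(100.00) + (7200.00)(100.00) = 1162000.00 in³
ΣAȳ = (4420.00)(65.00) + (7200.00)(148.00) = 1352900.00 in³
x̄ = 1162000.00 / 11620.00 = 100.00 in
ȳ = 1352900.00 / 11620.00 = 116.43 in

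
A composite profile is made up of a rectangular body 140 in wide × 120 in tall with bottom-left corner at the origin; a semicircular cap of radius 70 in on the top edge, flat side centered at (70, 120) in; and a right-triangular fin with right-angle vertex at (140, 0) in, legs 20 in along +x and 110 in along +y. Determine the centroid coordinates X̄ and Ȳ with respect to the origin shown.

rectangular body: A = 140 × 120 = 16800.00, centroid at (70.00, 60.00).
semicircular top: A = ½π·70² = 7696.90, centroid at (70.00, 149.71).
triangular fin: A = ½·20·110 = 1100.00, centroid at (146.67, 36.67).
ΣA = 25596.90 in²
ΣAX̄ = (16800.00)(70.00) + (7696.90)(70.00) + (1100.00)(146.67) = 1876116.47 in³
ΣAȲ = (16800.00)(60.00) + (7696.90)(149.71) + (1100.00)(36.67) = 2200628.24 in³
X̄ = 1876116.47 / 25596.90 = 73.29 in
Ȳ = 2200628.24 / 25596.90 = 85.97 in

X̄ = 73.29 in, Ȳ = 85.97 in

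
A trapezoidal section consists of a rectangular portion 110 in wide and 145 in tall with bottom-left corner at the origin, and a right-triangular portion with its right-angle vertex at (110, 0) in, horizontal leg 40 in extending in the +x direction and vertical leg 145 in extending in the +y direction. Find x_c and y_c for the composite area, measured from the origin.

x_c = 65.51 in, y_c = 68.78 in

rectangular portion: A = 110 × 145 = 15950.00, centroid at (55.00, 72.50).
triangular portion: A = ½·40·145 = 2900.00, centroid at (123.33, 48.33).
ΣA = 18850.00 in², ΣAx_c = 1234916.67 in³, ΣAy_c = 1296541.67 in³.
x_c = 1234916.67/18850.00 = 65.51 in; y_c = 1296541.67/18850.00 = 68.78 in.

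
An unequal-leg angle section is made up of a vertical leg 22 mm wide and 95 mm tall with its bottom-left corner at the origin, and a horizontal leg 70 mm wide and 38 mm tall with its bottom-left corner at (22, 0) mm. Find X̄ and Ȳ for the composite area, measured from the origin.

X̄ = 36.76 mm, Ȳ = 31.54 mm

vertical leg: A = 22 × 95 = 2090.00, centroid at (11.00, 47.50).
horizontal leg: A = 70 × 38 = 2660.00, centroid at (57.00, 19.00).
ΣA = 4750.00 mm²
ΣAX̄ = (2090.00)(11.00) + (2660.00)(57.00) = 174610.00 mm³
ΣAȲ = (2090.00)(47.50) + (2660.00)(19.00) = 149815.00 mm³
X̄ = 174610.00 / 4750.00 = 36.76 mm
Ȳ = 149815.00 / 4750.00 = 31.54 mm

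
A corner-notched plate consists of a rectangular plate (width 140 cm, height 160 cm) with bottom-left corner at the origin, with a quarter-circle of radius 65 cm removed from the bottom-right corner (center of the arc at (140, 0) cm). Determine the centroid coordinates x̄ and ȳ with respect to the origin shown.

plate: A = 140 × 160 = 22400.00, centroid at (70.00, 80.00).
removed quarter-circle: A = −¼π·65² = -3318.31, centroid at (112.41, 27.59).
ΣA = 19081.69 cm², ΣAx̄ = 1194978.65 cm³, ΣAȳ = 1700458.33 cm³.
x̄ = 1194978.65/19081.69 = 62.62 cm; ȳ = 1700458.33/19081.69 = 89.11 cm.

x̄ = 62.62 cm, ȳ = 89.11 cm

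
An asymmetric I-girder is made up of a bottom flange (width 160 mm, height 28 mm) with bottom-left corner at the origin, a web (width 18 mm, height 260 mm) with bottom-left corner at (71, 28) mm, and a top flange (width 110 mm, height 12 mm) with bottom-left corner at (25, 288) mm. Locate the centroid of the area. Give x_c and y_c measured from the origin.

bottom flange: A = 160 × 28 = 4480.00, centroid at (80.00, 14.00).
web: A = 18 × 260 = 4680.00, centroid at (80.00, 158.00).
top flange: A = 110 × 12 = 1320.00, centroid at (80.00, 294.00).
ΣA = 10480.00 mm², ΣAx_c = 838400.00 mm³, ΣAy_c = 1190240.00 mm³.
x_c = 838400.00/10480.00 = 80.00 mm; y_c = 1190240.00/10480.00 = 113.57 mm.

x_c = 80.00 mm, y_c = 113.57 mm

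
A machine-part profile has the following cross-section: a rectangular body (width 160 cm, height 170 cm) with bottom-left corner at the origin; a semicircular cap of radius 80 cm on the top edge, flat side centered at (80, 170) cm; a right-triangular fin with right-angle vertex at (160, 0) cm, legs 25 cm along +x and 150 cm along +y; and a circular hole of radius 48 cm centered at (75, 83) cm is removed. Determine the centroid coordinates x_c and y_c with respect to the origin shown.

x_c = 86.33 cm, y_c = 120.90 cm

rectangular body: A = 160 × 170 = 27200.00, centroid at (80.00, 85.00).
semicircular top: A = ½π·80² = 10053.10, centroid at (80.00, 203.95).
triangular fin: A = ½·25·150 = 1875.00, centroid at (168.33, 50.00).
hole: A = −π·48² = -7238.23, centroid at (75.00, 83.00).
ΣA = 31889.87 cm², ΣAx_c = 2753005.51 cm³, ΣAy_c = 3855336.69 cm³.
x_c = 2753005.51/31889.87 = 86.33 cm; y_c = 3855336.69/31889.87 = 120.90 cm.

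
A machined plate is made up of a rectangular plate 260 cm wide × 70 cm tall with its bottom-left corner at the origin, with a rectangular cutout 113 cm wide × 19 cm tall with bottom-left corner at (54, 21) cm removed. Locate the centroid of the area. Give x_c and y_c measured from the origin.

Part | A | x̄ᵢ | ȳᵢ | A·x̄ᵢ | A·ȳᵢ
plate | 18200.00 | 130.00 | 35.00 | 2366000.00 | 637000.00
hole | -2147.00 | 110.50 | 30.50 | -237243.50 | -65483.50
Σ | 16053.00 |  |  | 2128756.50 | 571516.50
x_c = 2128756.50 / 16053.00 = 132.61 cm
y_c = 571516.50 / 16053.00 = 35.60 cm

x_c = 132.61 cm, y_c = 35.60 cm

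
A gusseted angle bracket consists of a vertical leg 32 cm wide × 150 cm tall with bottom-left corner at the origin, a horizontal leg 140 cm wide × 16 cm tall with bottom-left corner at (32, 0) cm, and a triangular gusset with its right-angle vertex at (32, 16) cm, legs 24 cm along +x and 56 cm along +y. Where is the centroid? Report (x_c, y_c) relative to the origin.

vertical leg: A = 32 × 150 = 4800.00, centroid at (16.00, 75.00).
horizontal leg: A = 140 × 16 = 2240.00, centroid at (102.00, 8.00).
gusset: A = ½·24·56 = 672.00, centroid at (40.00, 34.67).
ΣA = 7712.00 cm²
ΣAx_c = (4800.00)(16.00) + (2240.00)(102.00) + (672.00)(40.00) = 332160.00 cm³
ΣAy_c = (4800.00)(75.00) + (2240.00)(8.00) + (672.00)(34.67) = 401216.00 cm³
x_c = 332160.00 / 7712.00 = 43.07 cm
y_c = 401216.00 / 7712.00 = 52.02 cm

x_c = 43.07 cm, y_c = 52.02 cm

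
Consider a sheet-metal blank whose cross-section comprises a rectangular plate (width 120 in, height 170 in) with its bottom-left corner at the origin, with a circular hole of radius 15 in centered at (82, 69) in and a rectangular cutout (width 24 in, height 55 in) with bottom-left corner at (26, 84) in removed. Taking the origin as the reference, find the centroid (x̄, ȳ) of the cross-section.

x̄ = 60.73 in, ȳ = 83.71 in

plate: A = 120 × 170 = 20400.00, centroid at (60.00, 85.00).
hole 1: A = −π·15² = -706.86, centroid at (82.00, 69.00).
hole 2: A = −(24 × 55) = -1320.00, centroid at (38.00, 111.50).
ΣA = 18373.14 in², ΣAx̄ = 1115877.62 in³, ΣAȳ = 1538046.77 in³.
x̄ = 1115877.62/18373.14 = 60.73 in; ȳ = 1538046.77/18373.14 = 83.71 in.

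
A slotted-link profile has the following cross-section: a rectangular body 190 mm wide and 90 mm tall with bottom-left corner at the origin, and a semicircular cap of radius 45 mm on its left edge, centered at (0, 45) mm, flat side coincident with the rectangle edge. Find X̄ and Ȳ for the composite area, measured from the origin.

X̄ = 77.10 mm, Ȳ = 45.00 mm

Part | A | x̄ᵢ | ȳᵢ | A·x̄ᵢ | A·ȳᵢ
rectangular body | 17100.00 | 95.00 | 45.00 | 1624500.00 | 769500.00
semicircular end | 3180.86 | -19.10 | 45.00 | -60750.00 | 143138.82
Σ | 20280.86 |  |  | 1563750.00 | 912638.82
X̄ = 1563750.00 / 20280.86 = 77.10 mm
Ȳ = 912638.82 / 20280.86 = 45.00 mm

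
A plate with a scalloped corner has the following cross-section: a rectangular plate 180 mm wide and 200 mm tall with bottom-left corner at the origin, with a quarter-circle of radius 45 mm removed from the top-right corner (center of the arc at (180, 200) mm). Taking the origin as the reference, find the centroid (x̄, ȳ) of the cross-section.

x̄ = 86.72 mm, ȳ = 96.26 mm

plate: A = 180 × 200 = 36000.00, centroid at (90.00, 100.00).
removed quarter-circle: A = −¼π·45² = -1590.43, centroid at (160.90, 180.90).
ΣA = 34409.57 mm², ΣAx̄ = 2984097.37 mm³, ΣAȳ = 3312288.74 mm³.
x̄ = 2984097.37/34409.57 = 86.72 mm; ȳ = 3312288.74/34409.57 = 96.26 mm.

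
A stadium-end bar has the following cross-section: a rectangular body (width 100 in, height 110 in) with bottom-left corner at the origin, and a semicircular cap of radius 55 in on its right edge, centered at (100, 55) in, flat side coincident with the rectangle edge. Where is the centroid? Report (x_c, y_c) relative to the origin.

rectangular body: A = 100 × 110 = 11000.00, centroid at (50.00, 55.00).
semicircular end: A = ½π·55² = 4751.66, centroid at (123.34, 55.00).
ΣA = 15751.66 in², ΣAx_c = 1136082.56 in³, ΣAy_c = 866341.24 in³.
x_c = 1136082.56/15751.66 = 72.12 in; y_c = 866341.24/15751.66 = 55.00 in.

x_c = 72.12 in, y_c = 55.00 in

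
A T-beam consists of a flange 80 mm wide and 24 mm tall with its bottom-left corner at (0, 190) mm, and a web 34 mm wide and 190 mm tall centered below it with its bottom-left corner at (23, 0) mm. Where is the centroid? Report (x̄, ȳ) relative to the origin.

Part | A | x̄ᵢ | ȳᵢ | A·x̄ᵢ | A·ȳᵢ
web | 6460.00 | 40.00 | 95.00 | 258400.00 | 613700.00
flange | 1920.00 | 40.00 | 202.00 | 76800.00 | 387840.00
Σ | 8380.00 |  |  | 335200.00 | 1001540.00
x̄ = 335200.00 / 8380.00 = 40.00 mm
ȳ = 1001540.00 / 8380.00 = 119.52 mm

x̄ = 40.00 mm, ȳ = 119.52 mm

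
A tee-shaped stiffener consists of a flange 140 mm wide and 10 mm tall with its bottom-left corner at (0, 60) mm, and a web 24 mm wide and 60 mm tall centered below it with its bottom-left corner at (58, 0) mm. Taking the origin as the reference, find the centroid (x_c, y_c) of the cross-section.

x_c = 70.00 mm, y_c = 47.25 mm

web: A = 24 × 60 = 1440.00, centroid at (70.00, 30.00).
flange: A = 140 × 10 = 1400.00, centroid at (70.00, 65.00).
ΣA = 2840.00 mm²
ΣAx_c = (1440.00)(70.00) + (1400.00)(70.00) = 198800.00 mm³
ΣAy_c = (1440.00)(30.00) + (1400.00)(65.00) = 134200.00 mm³
x_c = 198800.00 / 2840.00 = 70.00 mm
y_c = 134200.00 / 2840.00 = 47.25 mm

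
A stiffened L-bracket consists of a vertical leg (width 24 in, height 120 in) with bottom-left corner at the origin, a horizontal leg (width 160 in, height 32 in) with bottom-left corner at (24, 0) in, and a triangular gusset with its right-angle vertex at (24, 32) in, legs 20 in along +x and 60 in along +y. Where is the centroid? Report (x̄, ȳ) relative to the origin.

vertical leg: A = 24 × 120 = 2880.00, centroid at (12.00, 60.00).
horizontal leg: A = 160 × 32 = 5120.00, centroid at (104.00, 16.00).
gusset: A = ½·20·60 = 600.00, centroid at (30.67, 52.00).
ΣA = 8600.00 in², ΣAx̄ = 585440.00 in³, ΣAȳ = 285920.00 in³.
x̄ = 585440.00/8600.00 = 68.07 in; ȳ = 285920.00/8600.00 = 33.25 in.

x̄ = 68.07 in, ȳ = 33.25 in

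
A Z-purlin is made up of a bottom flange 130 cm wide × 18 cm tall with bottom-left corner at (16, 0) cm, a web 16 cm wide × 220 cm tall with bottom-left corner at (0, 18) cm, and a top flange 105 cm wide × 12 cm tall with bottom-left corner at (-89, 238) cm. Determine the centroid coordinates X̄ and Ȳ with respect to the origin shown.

Part | A | x̄ᵢ | ȳᵢ | A·x̄ᵢ | A·ȳᵢ
bottom flange | 2340.00 | 81.00 | 9.00 | 189540.00 | 21060.00
web | 3520.00 | 8.00 | 128.00 | 28160.00 | 450560.00
top flange | 1260.00 | -36.50 | 244.00 | -45990.00 | 307440.00
Σ | 7120.00 |  |  | 171710.00 | 779060.00
X̄ = 171710.00 / 7120.00 = 24.12 cm
Ȳ = 779060.00 / 7120.00 = 109.42 cm

X̄ = 24.12 cm, Ȳ = 109.42 cm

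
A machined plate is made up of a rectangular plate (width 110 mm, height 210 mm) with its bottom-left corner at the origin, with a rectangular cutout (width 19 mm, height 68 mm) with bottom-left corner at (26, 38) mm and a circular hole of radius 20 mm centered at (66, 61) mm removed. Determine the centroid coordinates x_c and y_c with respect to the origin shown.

x_c = 55.55 mm, y_c = 109.77 mm

plate: A = 110 × 210 = 23100.00, centroid at (55.00, 105.00).
hole 1: A = −(19 × 68) = -1292.00, centroid at (35.50, 72.00).
hole 2: A = −π·20² = -1256.64, centroid at (66.00, 61.00).
ΣA = 20551.36 mm²
ΣAx_c = (23100.00)(55.00) + (-1292.00)(35.50) + (-1256.64)(66.00) = 1141695.95 mm³
ΣAy_c = (23100.00)(105.00) + (-1292.00)(72.00) + (-1256.64)(61.00) = 2255821.14 mm³
x_c = 1141695.95 / 20551.36 = 55.55 mm
y_c = 2255821.14 / 20551.36 = 109.77 mm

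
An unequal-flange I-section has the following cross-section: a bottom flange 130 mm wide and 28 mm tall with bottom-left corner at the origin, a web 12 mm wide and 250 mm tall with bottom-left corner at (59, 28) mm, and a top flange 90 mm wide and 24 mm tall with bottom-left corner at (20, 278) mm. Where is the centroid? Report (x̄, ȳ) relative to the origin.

Part | A | x̄ᵢ | ȳᵢ | A·x̄ᵢ | A·ȳᵢ
bottom flange | 3640.00 | 65.00 | 14.00 | 236600.00 | 50960.00
web | 3000.00 | 65.00 | 153.00 | 195000.00 | 459000.00
top flange | 2160.00 | 65.00 | 290.00 | 140400.00 | 626400.00
Σ | 8800.00 |  |  | 572000.00 | 1136360.00
x̄ = 572000.00 / 8800.00 = 65.00 mm
ȳ = 1136360.00 / 8800.00 = 129.13 mm

x̄ = 65.00 mm, ȳ = 129.13 mm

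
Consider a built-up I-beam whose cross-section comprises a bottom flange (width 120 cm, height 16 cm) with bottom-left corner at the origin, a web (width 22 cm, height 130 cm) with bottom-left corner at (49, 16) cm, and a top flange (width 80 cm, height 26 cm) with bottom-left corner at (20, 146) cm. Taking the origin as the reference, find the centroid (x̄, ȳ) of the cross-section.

x̄ = 60.00 cm, ȳ = 84.22 cm

Part | A | x̄ᵢ | ȳᵢ | A·x̄ᵢ | A·ȳᵢ
bottom flange | 1920.00 | 60.00 | 8.00 | 115200.00 | 15360.00
web | 2860.00 | 60.00 | 81.00 | 171600.00 | 231660.00
top flange | 2080.00 | 60.00 | 159.00 | 124800.00 | 330720.00
Σ | 6860.00 |  |  | 411600.00 | 577740.00
x̄ = 411600.00 / 6860.00 = 60.00 cm
ȳ = 577740.00 / 6860.00 = 84.22 cm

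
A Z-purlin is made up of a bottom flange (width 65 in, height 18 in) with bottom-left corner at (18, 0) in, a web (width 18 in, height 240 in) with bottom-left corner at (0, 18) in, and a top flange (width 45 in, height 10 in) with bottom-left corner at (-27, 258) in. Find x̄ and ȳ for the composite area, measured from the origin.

bottom flange: A = 65 × 18 = 1170.00, centroid at (50.50, 9.00).
web: A = 18 × 240 = 4320.00, centroid at (9.00, 138.00).
top flange: A = 45 × 10 = 450.00, centroid at (-4.50, 263.00).
ΣA = 5940.00 in²
ΣAx̄ = (1170.00)(50.50) + (4320.00)(9.00) + (450.00)(-4.50) = 95940.00 in³
ΣAȳ = (1170.00)(9.00) + (4320.00)(138.00) + (450.00)(263.00) = 725040.00 in³
x̄ = 95940.00 / 5940.00 = 16.15 in
ȳ = 725040.00 / 5940.00 = 122.06 in

x̄ = 16.15 in, ȳ = 122.06 in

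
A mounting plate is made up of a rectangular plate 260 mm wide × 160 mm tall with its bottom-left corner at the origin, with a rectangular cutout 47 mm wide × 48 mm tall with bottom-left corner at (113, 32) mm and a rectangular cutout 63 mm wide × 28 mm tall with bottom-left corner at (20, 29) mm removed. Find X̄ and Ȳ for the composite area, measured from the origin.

plate: A = 260 × 160 = 41600.00, centroid at (130.00, 80.00).
hole 1: A = −(47 × 48) = -2256.00, centroid at (136.50, 56.00).
hole 2: A = −(63 × 28) = -1764.00, centroid at (51.50, 43.00).
ΣA = 37580.00 mm²
ΣAX̄ = (41600.00)(130.00) + (-2256.00)(136.50) + (-1764.00)(51.50) = 5009210.00 mm³
ΣAȲ = (41600.00)(80.00) + (-2256.00)(56.00) + (-1764.00)(43.00) = 3125812.00 mm³
X̄ = 5009210.00 / 37580.00 = 133.29 mm
Ȳ = 3125812.00 / 37580.00 = 83.18 mm

X̄ = 133.29 mm, Ȳ = 83.18 mm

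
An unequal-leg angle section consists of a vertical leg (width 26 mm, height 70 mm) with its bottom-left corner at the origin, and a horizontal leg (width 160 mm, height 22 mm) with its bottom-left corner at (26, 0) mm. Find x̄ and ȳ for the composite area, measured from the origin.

x̄ = 74.30 mm, ȳ = 19.18 mm

vertical leg: A = 26 × 70 = 1820.00, centroid at (13.00, 35.00).
horizontal leg: A = 160 × 22 = 3520.00, centroid at (106.00, 11.00).
ΣA = 5340.00 mm²
ΣAx̄ = (1820.00)(13.00) + (3520.00)(106.00) = 396780.00 mm³
ΣAȳ = (1820.00)(35.00) + (3520.00)(11.00) = 102420.00 mm³
x̄ = 396780.00 / 5340.00 = 74.30 mm
ȳ = 102420.00 / 5340.00 = 19.18 mm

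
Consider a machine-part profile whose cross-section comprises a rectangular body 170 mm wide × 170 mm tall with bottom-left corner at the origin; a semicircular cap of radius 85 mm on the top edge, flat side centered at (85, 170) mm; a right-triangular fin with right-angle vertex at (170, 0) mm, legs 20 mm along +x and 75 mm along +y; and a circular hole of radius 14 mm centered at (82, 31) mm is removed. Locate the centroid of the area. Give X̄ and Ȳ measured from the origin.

rectangular body: A = 170 × 170 = 28900.00, centroid at (85.00, 85.00).
semicircular top: A = ½π·85² = 11349.00, centroid at (85.00, 206.08).
triangular fin: A = ½·20·75 = 750.00, centroid at (176.67, 25.00).
hole: A = −π·14² = -615.75, centroid at (82.00, 31.00).
ΣA = 40383.25 mm²
ΣAX̄ = (28900.00)(85.00) + (11349.00)(85.00) + (750.00)(176.67) + (-615.75)(82.00) = 3503173.62 mm³
ΣAȲ = (28900.00)(85.00) + (11349.00)(206.08) + (750.00)(25.00) + (-615.75)(31.00) = 4794908.94 mm³
X̄ = 3503173.62 / 40383.25 = 86.75 mm
Ȳ = 4794908.94 / 40383.25 = 118.74 mm

X̄ = 86.75 mm, Ȳ = 118.74 mm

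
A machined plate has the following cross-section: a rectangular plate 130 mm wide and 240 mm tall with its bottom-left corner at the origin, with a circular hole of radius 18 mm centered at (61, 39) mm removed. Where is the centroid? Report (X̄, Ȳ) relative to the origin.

plate: A = 130 × 240 = 31200.00, centroid at (65.00, 120.00).
hole: A = −π·18² = -1017.88, centroid at (61.00, 39.00).
ΣA = 30182.12 mm², ΣAX̄ = 1965909.56 mm³, ΣAȲ = 3704302.84 mm³.
X̄ = 1965909.56/30182.12 = 65.13 mm; Ȳ = 3704302.84/30182.12 = 122.73 mm.

X̄ = 65.13 mm, Ȳ = 122.73 mm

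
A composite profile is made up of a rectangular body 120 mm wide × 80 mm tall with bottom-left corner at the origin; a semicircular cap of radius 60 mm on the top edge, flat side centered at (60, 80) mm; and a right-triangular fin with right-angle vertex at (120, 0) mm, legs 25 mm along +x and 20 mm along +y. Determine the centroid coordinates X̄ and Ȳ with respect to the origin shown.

Part | A | x̄ᵢ | ȳᵢ | A·x̄ᵢ | A·ȳᵢ
rectangular body | 9600.00 | 60.00 | 40.00 | 576000.00 | 384000.00
semicircular top | 5654.87 | 60.00 | 105.46 | 339292.01 | 596389.34
triangular fin | 250.00 | 128.33 | 6.67 | 32083.33 | 1666.67
Σ | 15504.87 |  |  | 947375.34 | 982056.01
X̄ = 947375.34 / 15504.87 = 61.10 mm
Ȳ = 982056.01 / 15504.87 = 63.34 mm

X̄ = 61.10 mm, Ȳ = 63.34 mm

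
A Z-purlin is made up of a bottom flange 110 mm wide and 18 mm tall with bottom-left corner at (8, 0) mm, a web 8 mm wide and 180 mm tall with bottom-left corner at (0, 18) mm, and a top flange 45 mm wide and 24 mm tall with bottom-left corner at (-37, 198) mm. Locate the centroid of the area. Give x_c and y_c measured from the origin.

x_c = 25.52 mm, y_c = 88.92 mm

bottom flange: A = 110 × 18 = 1980.00, centroid at (63.00, 9.00).
web: A = 8 × 180 = 1440.00, centroid at (4.00, 108.00).
top flange: A = 45 × 24 = 1080.00, centroid at (-14.50, 210.00).
ΣA = 4500.00 mm²
ΣAx_c = (1980.00)(63.00) + (1440.00)(4.00) + (1080.00)(-14.50) = 114840.00 mm³
ΣAy_c = (1980.00)(9.00) + (1440.00)(108.00) + (1080.00)(210.00) = 400140.00 mm³
x_c = 114840.00 / 4500.00 = 25.52 mm
y_c = 400140.00 / 4500.00 = 88.92 mm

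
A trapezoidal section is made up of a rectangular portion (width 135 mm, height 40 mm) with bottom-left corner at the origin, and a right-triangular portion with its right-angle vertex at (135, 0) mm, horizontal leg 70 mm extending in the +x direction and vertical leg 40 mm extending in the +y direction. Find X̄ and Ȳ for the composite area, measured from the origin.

X̄ = 86.20 mm, Ȳ = 18.63 mm

Part | A | x̄ᵢ | ȳᵢ | A·x̄ᵢ | A·ȳᵢ
rectangular portion | 5400.00 | 67.50 | 20.00 | 364500.00 | 108000.00
triangular portion | 1400.00 | 158.33 | 13.33 | 221666.67 | 18666.67
Σ | 6800.00 |  |  | 586166.67 | 126666.67
X̄ = 586166.67 / 6800.00 = 86.20 mm
Ȳ = 126666.67 / 6800.00 = 18.63 mm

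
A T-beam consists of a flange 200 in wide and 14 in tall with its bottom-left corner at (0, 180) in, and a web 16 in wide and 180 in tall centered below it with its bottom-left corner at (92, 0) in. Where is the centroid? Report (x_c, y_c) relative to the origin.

x_c = 100.00 in, y_c = 137.82 in

web: A = 16 × 180 = 2880.00, centroid at (100.00, 90.00).
flange: A = 200 × 14 = 2800.00, centroid at (100.00, 187.00).
ΣA = 5680.00 in², ΣAx_c = 568000.00 in³, ΣAy_c = 782800.00 in³.
x_c = 568000.00/5680.00 = 100.00 in; y_c = 782800.00/5680.00 = 137.82 in.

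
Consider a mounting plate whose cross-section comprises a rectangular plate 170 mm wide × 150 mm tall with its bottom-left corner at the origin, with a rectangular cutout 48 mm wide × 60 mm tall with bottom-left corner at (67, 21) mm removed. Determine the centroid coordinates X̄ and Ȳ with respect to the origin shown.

X̄ = 84.24 mm, Ȳ = 78.06 mm

plate: A = 170 × 150 = 25500.00, centroid at (85.00, 75.00).
hole: A = −(48 × 60) = -2880.00, centroid at (91.00, 51.00).
ΣA = 22620.00 mm², ΣAX̄ = 1905420.00 mm³, ΣAȲ = 1765620.00 mm³.
X̄ = 1905420.00/22620.00 = 84.24 mm; Ȳ = 1765620.00/22620.00 = 78.06 mm.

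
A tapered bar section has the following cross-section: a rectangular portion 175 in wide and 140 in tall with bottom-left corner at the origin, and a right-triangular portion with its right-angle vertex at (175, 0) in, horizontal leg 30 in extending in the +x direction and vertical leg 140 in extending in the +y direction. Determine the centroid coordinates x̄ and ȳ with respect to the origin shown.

x̄ = 95.20 in, ȳ = 68.16 in

rectangular portion: A = 175 × 140 = 24500.00, centroid at (87.50, 70.00).
triangular portion: A = ½·30·140 = 2100.00, centroid at (185.00, 46.67).
ΣA = 26600.00 in²
ΣAx̄ = (24500.00)(87.50) + (2100.00)(185.00) = 2532250.00 in³
ΣAȳ = (24500.00)(70.00) + (2100.00)(46.67) = 1813000.00 in³
x̄ = 2532250.00 / 26600.00 = 95.20 in
ȳ = 1813000.00 / 26600.00 = 68.16 in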